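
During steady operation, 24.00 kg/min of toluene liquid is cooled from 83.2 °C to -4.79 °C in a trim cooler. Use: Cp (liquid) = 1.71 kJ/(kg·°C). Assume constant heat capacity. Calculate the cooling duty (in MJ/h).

Q = ṁ·Cp·ΔT = 24.00 × 1.71 × (-4.79 − 83.2) = -3611.1 kJ/min
Converting: 3611.1 / 60 s = 60.185 kW
Cooling duty = 216.67 MJ/h

Q_c = 217 MJ/h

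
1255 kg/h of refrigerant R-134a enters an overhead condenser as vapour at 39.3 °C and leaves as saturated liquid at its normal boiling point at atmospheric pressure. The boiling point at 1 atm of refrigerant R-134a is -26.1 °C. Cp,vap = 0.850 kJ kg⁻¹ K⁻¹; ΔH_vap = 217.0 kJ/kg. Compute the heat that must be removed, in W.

Q_c = 95000 W

vapour 39.3→-26.1 °C: -55.59 kJ/kg
condensation at -26.1 °C: -217 kJ/kg
Δh = -55.59 + -217 = -272.59 kJ/kg
Q = ṁ·Δh = 1255 kg/h × -272.59 kJ/kg = -342100 kJ/h
|Q| = 95.028 kW = 95028 W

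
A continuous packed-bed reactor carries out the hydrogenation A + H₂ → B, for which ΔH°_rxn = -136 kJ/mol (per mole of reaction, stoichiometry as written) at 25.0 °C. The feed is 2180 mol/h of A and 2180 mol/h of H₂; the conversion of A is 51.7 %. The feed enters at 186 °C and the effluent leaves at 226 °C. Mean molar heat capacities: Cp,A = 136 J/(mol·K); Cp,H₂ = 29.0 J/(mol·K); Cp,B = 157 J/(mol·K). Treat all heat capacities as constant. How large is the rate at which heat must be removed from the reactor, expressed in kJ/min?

Extent of reaction ξ = 0.517 × 2180 = 1127.1 mol/h
Reaction term: ξ·ΔH°_rxn = 1127.1 × -136 = -153280 kJ/h
Sensible, feed 186→25 °C: -57912 kJ/h
Outlet flows (mol/h): A 1052.9, H₂ 1052.9, B 1127.1
Sensible, products 25→226 °C: 70487 kJ/h
Q = ΔH = -140700 kJ/h = -39.085 kW
Heat removed = 2345.1 kJ/min

Q_out = 2350 kJ/min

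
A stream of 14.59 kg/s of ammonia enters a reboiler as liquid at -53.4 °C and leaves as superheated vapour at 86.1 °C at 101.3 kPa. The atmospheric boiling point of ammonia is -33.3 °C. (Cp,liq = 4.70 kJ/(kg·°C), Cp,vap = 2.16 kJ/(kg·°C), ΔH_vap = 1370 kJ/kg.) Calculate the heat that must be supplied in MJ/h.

liquid -53.4→-33.3 °C: 94.47 kJ/kg
vaporisation at -33.3 °C: 1370 kJ/kg
vapour -33.3→86.1 °C: 257.9 kJ/kg
Δh = 94.47 + 1370 + 257.9 = 1722.4 kJ/kg
Q = ṁ·Δh = 14.59 kg/s × 1722.4 kJ/kg = 25129 kJ/s
|Q| = 25129 kW = 90466 MJ/h

Q = 90500 MJ/h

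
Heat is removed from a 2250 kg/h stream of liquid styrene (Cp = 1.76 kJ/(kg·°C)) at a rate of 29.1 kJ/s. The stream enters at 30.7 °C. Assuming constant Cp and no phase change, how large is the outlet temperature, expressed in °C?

Q = 29.1 kJ/s = 104760 kJ/h
ΔT = Q/(ṁ·Cp) = 104760/(2250×1.76) = 26.455 K
T_out = 30.7 − 26.455 = 4.2455 °C

T_out = 4.25 °C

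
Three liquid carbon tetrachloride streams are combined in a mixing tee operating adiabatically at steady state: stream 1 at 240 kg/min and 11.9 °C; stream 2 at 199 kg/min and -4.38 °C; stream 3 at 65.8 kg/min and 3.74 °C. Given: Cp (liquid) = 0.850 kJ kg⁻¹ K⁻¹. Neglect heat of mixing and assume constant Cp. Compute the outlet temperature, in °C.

No heat crosses the boundary, so H_out = H_in.
T_out = Σ ṁᵢCp,ᵢTᵢ / Σ ṁᵢCp,ᵢ
      = 1895.9 / 429.08 = 4.4185 °C

T_out = 4.42 °C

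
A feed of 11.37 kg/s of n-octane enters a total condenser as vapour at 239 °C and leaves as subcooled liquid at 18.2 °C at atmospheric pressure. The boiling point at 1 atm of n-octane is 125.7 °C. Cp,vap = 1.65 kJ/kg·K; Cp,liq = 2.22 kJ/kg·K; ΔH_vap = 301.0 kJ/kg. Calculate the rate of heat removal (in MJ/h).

Q_c = 29700 MJ/h

vapour 239→125.7 °C: -186.94 kJ/kg
condensation at 125.7 °C: -301 kJ/kg
liquid 125.7→18.2 °C: -238.65 kJ/kg
Δh = -186.94 + -301 + -238.65 = -726.6 kJ/kg
Q = ṁ·Δh = 11.37 kg/s × -726.6 kJ/kg = -8261.4 kJ/s
|Q| = 8261.4 kW = 29741 MJ/h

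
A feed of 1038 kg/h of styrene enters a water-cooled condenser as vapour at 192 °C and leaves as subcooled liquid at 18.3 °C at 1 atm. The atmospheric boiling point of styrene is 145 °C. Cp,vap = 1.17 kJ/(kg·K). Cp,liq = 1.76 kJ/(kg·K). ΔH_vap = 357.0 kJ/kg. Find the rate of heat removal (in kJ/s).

Q_c = 183 kJ/s

vapour 192→145 °C: -54.99 kJ/kg
condensation at 145 °C: -357 kJ/kg
liquid 145→18.3 °C: -222.99 kJ/kg
Δh = -54.99 + -357 + -222.99 = -634.98 kJ/kg
Q = ṁ·Δh = 1038 kg/h × -634.98 kJ/kg = -659110 kJ/h
|Q| = 183.09 kW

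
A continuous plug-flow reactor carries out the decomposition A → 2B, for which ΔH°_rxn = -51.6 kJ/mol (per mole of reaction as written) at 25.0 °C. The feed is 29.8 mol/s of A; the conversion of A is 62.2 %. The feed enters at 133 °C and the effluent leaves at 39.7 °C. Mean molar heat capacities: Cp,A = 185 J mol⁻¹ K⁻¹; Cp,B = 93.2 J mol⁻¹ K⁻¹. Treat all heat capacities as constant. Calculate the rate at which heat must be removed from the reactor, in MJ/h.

Q_out = 5290 MJ/h

Extent of reaction ξ = 0.622 × 29.8 = 18.536 mol/s
Reaction term: ξ·ΔH°_rxn = 18.536 × -51.6 = -956.44 kJ/s
Sensible, feed 133→25 °C: -595.4 kJ/s
Outlet flows (mol/s): A 11.264, B 37.071
Sensible, products 25→39.7 °C: 81.423 kJ/s
Q = ΔH = -1470.4 kJ/s = -1470.4 kW
Heat removed = 5293.5 MJ/h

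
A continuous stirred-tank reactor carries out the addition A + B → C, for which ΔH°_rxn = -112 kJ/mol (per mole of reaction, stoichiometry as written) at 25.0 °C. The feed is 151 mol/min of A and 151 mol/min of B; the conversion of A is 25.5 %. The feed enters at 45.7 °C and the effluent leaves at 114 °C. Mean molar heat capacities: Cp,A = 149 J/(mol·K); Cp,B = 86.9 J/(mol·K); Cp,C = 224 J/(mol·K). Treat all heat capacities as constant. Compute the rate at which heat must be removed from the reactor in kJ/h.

Extent of reaction ξ = 0.255 × 151 = 38.505 mol/min
Reaction term: ξ·ΔH°_rxn = 38.505 × -112 = -4312.6 kJ/min
Sensible, feed 45.7→25 °C: -737.35 kJ/min
Outlet flows (mol/min): A 112.5, B 112.5, C 38.505
Sensible, products 25→114 °C: 3129.5 kJ/min
Q = ΔH = -1920.4 kJ/min = -32.007 kW
Heat removed = 115230 kJ/h

Q_out = 115000 kJ/h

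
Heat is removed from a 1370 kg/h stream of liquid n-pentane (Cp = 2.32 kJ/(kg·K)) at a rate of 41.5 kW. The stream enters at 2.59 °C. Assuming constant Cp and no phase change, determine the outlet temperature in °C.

Q = 41.5 kW = 149400 kJ/h
ΔT = Q/(ṁ·Cp) = 149400/(1370×2.32) = 47.005 K
T_out = 2.59 − 47.005 = -44.415 °C

T_out = -44.4 °C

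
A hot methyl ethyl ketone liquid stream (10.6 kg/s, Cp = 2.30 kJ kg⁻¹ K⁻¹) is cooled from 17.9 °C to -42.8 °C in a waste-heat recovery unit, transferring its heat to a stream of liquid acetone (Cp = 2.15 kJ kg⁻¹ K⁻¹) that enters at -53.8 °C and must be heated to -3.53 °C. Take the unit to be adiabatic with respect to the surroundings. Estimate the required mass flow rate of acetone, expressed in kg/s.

ṁ_c = 13.7 kg/s

Heat released by hot stream: Q = 10.6 × 2.30 × (17.9 − -42.8) = 1479.9 kJ/s
Energy balance on cold side (adiabatic exchanger): Q = ṁ_c·Cp_c·(T_c,out − T_c,in)
ṁ_c = 1479.9 / [2.15 × (-3.53 − -53.8)] = 13.692 kg/s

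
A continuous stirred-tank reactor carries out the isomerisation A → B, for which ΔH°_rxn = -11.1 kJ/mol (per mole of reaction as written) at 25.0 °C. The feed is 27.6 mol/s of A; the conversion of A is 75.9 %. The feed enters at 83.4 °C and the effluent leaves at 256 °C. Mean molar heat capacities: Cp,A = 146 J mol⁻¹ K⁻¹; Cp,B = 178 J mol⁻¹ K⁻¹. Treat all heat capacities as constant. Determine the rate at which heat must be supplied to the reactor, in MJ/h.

Extent of reaction ξ = 0.759 × 27.6 = 20.948 mol/s
Reaction term: ξ·ΔH°_rxn = 20.948 × -11.1 = -232.53 kJ/s
Sensible, feed 83.4→25 °C: -235.33 kJ/s
Outlet flows (mol/s): A 6.6516, B 20.948
Sensible, products 25→256 °C: 1085.7 kJ/s
Q = ΔH = 617.83 kJ/s = 617.83 kW
Heat supplied = 2224.2 MJ/h

Q_in = 2220 MJ/h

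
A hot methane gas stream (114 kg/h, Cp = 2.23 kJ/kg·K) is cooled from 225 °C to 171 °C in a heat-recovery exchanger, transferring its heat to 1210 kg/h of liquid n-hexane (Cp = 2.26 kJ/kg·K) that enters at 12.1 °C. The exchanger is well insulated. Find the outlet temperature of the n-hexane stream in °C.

Heat released by hot stream: Q = 114 × 2.23 × (225 − 171) = 13728 kJ/h
Energy balance on cold side (adiabatic exchanger): Q = ṁ_c·Cp_c·(T_c,out − T_c,in)
T_c,out = 12.1 + 13728/(1210 × 2.26) = 17.12 °C

T_c,out = 17.1 °C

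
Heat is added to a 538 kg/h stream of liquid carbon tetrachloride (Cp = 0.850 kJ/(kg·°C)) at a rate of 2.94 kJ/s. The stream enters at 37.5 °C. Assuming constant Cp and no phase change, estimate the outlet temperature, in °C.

T_out = 60.6 °C

Q = 2.94 kJ/s = 10584 kJ/h
ΔT = Q/(ṁ·Cp) = 10584/(538×0.850) = 23.145 K
T_out = 37.5 + 23.145 = 60.645 °C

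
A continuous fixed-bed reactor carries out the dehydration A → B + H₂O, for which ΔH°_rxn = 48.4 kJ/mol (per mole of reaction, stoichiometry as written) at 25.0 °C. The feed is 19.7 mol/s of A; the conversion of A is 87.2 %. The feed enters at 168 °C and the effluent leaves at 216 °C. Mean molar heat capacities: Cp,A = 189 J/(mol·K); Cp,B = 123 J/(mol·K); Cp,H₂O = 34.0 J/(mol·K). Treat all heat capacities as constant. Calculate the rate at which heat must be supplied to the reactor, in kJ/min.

Q_in = 54300 kJ/min

Extent of reaction ξ = 0.872 × 19.7 = 17.178 mol/s
Reaction term: ξ·ΔH°_rxn = 17.178 × 48.4 = 831.43 kJ/s
Sensible, feed 168→25 °C: -532.43 kJ/s
Outlet flows (mol/s): A 2.5216, B 17.178, H₂O 17.178
Sensible, products 25→216 °C: 606.16 kJ/s
Q = ΔH = 905.16 kJ/s = 905.16 kW
Heat supplied = 54310 kJ/min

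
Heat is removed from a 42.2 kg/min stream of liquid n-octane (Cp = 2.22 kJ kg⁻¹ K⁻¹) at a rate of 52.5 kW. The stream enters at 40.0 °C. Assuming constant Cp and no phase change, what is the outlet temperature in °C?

T_out = 6.38 °C

Q = 52.5 kW = 3150 kJ/min
ΔT = Q/(ṁ·Cp) = 3150/(42.2×2.22) = 33.624 K
T_out = 40.0 − 33.624 = 6.3763 °C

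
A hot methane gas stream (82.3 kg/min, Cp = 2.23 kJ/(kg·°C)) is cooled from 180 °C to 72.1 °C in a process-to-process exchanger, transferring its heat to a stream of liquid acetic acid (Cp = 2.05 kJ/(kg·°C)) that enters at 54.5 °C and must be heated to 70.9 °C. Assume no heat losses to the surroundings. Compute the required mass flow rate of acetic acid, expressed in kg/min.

ṁ_c = 589 kg/min

Heat released by hot stream: Q = 82.3 × 2.23 × (180 − 72.1) = 19803 kJ/min
Energy balance on cold side (adiabatic exchanger): Q = ṁ_c·Cp_c·(T_c,out − T_c,in)
ṁ_c = 19803 / [2.05 × (70.9 − 54.5)] = 589.02 kg/min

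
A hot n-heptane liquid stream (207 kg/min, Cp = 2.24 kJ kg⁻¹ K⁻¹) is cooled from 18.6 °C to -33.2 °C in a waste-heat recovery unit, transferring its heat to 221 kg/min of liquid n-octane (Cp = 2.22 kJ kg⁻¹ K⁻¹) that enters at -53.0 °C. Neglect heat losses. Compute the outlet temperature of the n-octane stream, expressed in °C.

Heat released by hot stream: Q = 207 × 2.24 × (18.6 − -33.2) = 24019 kJ/min
Energy balance on cold side (adiabatic exchanger): Q = ṁ_c·Cp_c·(T_c,out − T_c,in)
T_c,out = -53.0 + 24019/(221 × 2.22) = -4.0443 °C

T_c,out = -4.04 °C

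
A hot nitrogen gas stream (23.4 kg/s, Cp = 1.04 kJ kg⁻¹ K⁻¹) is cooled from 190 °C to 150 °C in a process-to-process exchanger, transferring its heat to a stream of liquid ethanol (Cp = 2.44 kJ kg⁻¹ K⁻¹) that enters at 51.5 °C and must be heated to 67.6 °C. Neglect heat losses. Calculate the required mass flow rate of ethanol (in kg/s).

Heat released by hot stream: Q = 23.4 × 1.04 × (190 − 150) = 973.44 kJ/s
Energy balance on cold side (adiabatic exchanger): Q = ṁ_c·Cp_c·(T_c,out − T_c,in)
ṁ_c = 973.44 / [2.44 × (67.6 − 51.5)] = 24.78 kg/s

ṁ_c = 24.8 kg/s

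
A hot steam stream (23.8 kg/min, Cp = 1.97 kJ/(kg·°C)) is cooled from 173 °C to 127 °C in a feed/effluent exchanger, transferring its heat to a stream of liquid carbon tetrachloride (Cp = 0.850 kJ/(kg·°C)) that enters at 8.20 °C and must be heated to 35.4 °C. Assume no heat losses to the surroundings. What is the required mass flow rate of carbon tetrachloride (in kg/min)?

ṁ_c = 93.3 kg/min

Heat released by hot stream: Q = 23.8 × 1.97 × (173 − 127) = 2156.8 kJ/min
Energy balance on cold side (adiabatic exchanger): Q = ṁ_c·Cp_c·(T_c,out − T_c,in)
ṁ_c = 2156.8 / [0.850 × (35.4 − 8.20)] = 93.285 kg/min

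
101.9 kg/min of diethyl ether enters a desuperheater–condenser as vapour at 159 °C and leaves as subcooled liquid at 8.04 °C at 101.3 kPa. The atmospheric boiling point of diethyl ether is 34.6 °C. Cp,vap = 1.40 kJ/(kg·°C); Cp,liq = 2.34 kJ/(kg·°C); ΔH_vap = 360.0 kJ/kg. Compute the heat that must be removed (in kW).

vapour 159→34.6 °C: -174.16 kJ/kg
condensation at 34.6 °C: -360 kJ/kg
liquid 34.6→8.04 °C: -62.15 kJ/kg
Δh = -174.16 + -360 + -62.15 = -596.31 kJ/kg
Q = ṁ·Δh = 101.9 kg/min × -596.31 kJ/kg = -60764 kJ/min
|Q| = 1012.7 kW

Q_c = 1010 kW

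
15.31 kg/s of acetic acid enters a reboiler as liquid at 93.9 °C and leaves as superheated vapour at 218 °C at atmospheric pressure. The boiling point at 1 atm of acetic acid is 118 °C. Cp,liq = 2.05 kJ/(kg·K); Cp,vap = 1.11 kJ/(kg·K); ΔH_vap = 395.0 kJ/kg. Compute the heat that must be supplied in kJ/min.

Q = 510000 kJ/min

liquid 93.9→118 °C: 49.405 kJ/kg
vaporisation at 118 °C: 395 kJ/kg
vapour 118→218 °C: 111 kJ/kg
Δh = 49.405 + 395 + 111 = 555.4 kJ/kg
Q = ṁ·Δh = 15.31 kg/s × 555.4 kJ/kg = 8503.3 kJ/s
|Q| = 8503.3 kW = 510200 kJ/min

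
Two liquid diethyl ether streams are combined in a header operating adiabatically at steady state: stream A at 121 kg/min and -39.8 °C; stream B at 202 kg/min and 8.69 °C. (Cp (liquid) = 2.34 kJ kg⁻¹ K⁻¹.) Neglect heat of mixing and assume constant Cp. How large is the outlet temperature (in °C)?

T_out = -9.47 °C

No heat crosses the boundary, so H_out = H_in.
T_out = Σ ṁᵢCp,ᵢTᵢ / Σ ṁᵢCp,ᵢ
      = -7161.4 / 755.82 = -9.475 °C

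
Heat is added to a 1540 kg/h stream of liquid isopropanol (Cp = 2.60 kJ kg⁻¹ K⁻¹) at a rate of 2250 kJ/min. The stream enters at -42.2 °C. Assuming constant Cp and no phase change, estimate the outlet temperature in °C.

Q = 2250 kJ/min = 135000 kJ/h
ΔT = Q/(ṁ·Cp) = 135000/(1540×2.60) = 33.716 K
T_out = -42.2 + 33.716 = -8.4837 °C

T_out = -8.48 °C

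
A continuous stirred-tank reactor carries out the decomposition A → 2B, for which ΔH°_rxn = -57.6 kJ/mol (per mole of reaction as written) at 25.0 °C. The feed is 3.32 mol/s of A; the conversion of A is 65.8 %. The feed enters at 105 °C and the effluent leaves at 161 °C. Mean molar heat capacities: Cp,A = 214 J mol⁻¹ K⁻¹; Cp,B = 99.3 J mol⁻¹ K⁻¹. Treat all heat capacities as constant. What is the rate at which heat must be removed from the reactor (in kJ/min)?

Extent of reaction ξ = 0.658 × 3.32 = 2.1846 mol/s
Reaction term: ξ·ΔH°_rxn = 2.1846 × -57.6 = -125.83 kJ/s
Sensible, feed 105→25 °C: -56.838 kJ/s
Outlet flows (mol/s): A 1.1354, B 4.3691
Sensible, products 25→161 °C: 92.05 kJ/s
Q = ΔH = -90.619 kJ/s = -90.619 kW
Heat removed = 5437.1 kJ/min

Q_out = 5440 kJ/min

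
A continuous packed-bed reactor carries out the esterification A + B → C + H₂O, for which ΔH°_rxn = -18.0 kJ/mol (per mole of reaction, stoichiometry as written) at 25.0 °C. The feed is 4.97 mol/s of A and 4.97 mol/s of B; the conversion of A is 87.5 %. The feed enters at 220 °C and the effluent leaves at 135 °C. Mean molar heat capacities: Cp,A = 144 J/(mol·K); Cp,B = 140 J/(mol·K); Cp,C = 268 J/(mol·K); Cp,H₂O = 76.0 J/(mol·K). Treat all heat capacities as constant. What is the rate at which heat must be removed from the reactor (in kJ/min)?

Q_out = 10200 kJ/min

Extent of reaction ξ = 0.875 × 4.97 = 4.3487 mol/s
Reaction term: ξ·ΔH°_rxn = 4.3487 × -18.0 = -78.278 kJ/s
Sensible, feed 220→25 °C: -275.24 kJ/s
Outlet flows (mol/s): A 0.62125, B 0.62125, C 4.3487, H₂O 4.3487
Sensible, products 25→135 °C: 183.96 kJ/s
Q = ΔH = -169.55 kJ/s = -169.55 kW
Heat removed = 10173 kJ/min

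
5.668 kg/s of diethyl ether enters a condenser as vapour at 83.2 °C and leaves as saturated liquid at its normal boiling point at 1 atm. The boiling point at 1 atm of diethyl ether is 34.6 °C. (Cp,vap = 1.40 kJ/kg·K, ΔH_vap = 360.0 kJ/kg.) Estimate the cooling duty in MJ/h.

vapour 83.2→34.6 °C: -68.04 kJ/kg
condensation at 34.6 °C: -360 kJ/kg
Δh = -68.04 + -360 = -428.04 kJ/kg
Q = ṁ·Δh = 5.668 kg/s × -428.04 kJ/kg = -2426.1 kJ/s
|Q| = 2426.1 kW = 8734.1 MJ/h

Q_c = 8730 MJ/h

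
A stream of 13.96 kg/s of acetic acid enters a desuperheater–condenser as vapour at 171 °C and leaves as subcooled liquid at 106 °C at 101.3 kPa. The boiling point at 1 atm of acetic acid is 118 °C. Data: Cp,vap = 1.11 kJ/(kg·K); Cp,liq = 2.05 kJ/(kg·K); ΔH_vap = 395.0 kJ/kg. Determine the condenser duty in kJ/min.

Q_c = 401000 kJ/min

vapour 171→118 °C: -58.83 kJ/kg
condensation at 118 °C: -395 kJ/kg
liquid 118→106 °C: -24.6 kJ/kg
Δh = -58.83 + -395 + -24.6 = -478.43 kJ/kg
Q = ṁ·Δh = 13.96 kg/s × -478.43 kJ/kg = -6678.9 kJ/s
|Q| = 6678.9 kW = 400730 kJ/min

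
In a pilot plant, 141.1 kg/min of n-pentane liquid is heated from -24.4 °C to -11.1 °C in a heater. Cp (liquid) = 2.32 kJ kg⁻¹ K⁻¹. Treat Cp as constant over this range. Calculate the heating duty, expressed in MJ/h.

Q = ṁ·Cp·ΔT = 141.1 × 2.32 × (-11.1 − -24.4) = 4353.8 kJ/min
Converting: 4353.8 / 60 s = 72.563 kW
Heating duty = 261.23 MJ/h

Q = 261 MJ/h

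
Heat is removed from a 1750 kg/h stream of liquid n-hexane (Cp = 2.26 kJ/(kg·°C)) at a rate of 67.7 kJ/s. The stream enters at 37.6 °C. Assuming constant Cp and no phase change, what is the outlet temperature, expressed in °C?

Q = 67.7 kJ/s = 243720 kJ/h
ΔT = Q/(ṁ·Cp) = 243720/(1750×2.26) = 61.623 K
T_out = 37.6 − 61.623 = -24.023 °C

T_out = -24.0 °C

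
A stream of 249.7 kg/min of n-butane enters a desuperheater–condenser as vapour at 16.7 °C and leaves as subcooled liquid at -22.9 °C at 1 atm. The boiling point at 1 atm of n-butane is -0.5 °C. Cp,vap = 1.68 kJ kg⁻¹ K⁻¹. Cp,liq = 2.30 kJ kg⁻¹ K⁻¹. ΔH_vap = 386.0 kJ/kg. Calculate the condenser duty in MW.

vapour 16.7→-0.5 °C: -28.896 kJ/kg
condensation at -0.5 °C: -386 kJ/kg
liquid -0.5→-22.9 °C: -51.52 kJ/kg
Δh = -28.896 + -386 + -51.52 = -466.42 kJ/kg
Q = ṁ·Δh = 249.7 kg/min × -466.42 kJ/kg = -116460 kJ/min
|Q| = 1941.1 kW = 1.9411 MW

Q_c = 1.94 MW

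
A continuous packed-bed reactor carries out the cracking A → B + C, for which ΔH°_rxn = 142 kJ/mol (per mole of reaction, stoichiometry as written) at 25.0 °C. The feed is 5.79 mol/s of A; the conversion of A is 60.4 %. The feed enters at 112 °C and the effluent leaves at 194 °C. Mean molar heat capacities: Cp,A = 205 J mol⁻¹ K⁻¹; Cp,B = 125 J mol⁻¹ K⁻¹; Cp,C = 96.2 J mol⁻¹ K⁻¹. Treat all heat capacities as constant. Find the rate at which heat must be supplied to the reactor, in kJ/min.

Q_in = 36200 kJ/min

Extent of reaction ξ = 0.604 × 5.79 = 3.4972 mol/s
Reaction term: ξ·ΔH°_rxn = 3.4972 × 142 = 496.6 kJ/s
Sensible, feed 112→25 °C: -103.26 kJ/s
Outlet flows (mol/s): A 2.2928, B 3.4972, C 3.4972
Sensible, products 25→194 °C: 210.17 kJ/s
Q = ΔH = 603.5 kJ/s = 603.5 kW
Heat supplied = 36210 kJ/min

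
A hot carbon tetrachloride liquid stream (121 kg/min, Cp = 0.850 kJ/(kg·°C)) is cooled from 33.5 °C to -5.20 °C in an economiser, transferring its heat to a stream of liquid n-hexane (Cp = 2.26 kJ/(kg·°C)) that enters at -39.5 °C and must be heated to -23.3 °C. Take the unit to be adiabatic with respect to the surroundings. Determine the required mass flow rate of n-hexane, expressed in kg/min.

ṁ_c = 109 kg/min

Heat released by hot stream: Q = 121 × 0.850 × (33.5 − -5.20) = 3980.3 kJ/min
Energy balance on cold side (adiabatic exchanger): Q = ṁ_c·Cp_c·(T_c,out − T_c,in)
ṁ_c = 3980.3 / [2.26 × (-23.3 − -39.5)] = 108.72 kg/min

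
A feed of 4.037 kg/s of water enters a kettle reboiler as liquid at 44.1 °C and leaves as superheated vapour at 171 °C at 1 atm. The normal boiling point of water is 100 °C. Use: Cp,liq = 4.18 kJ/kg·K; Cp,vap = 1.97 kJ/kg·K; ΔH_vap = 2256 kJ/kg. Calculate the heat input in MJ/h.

Q = 38200 MJ/h

liquid 44.1→100 °C: 233.66 kJ/kg
vaporisation at 100 °C: 2256 kJ/kg
vapour 100→171 °C: 139.87 kJ/kg
Δh = 233.66 + 2256 + 139.87 = 2629.5 kJ/kg
Q = ṁ·Δh = 4.037 kg/s × 2629.5 kJ/kg = 10615 kJ/s
|Q| = 10615 kW = 38216 MJ/h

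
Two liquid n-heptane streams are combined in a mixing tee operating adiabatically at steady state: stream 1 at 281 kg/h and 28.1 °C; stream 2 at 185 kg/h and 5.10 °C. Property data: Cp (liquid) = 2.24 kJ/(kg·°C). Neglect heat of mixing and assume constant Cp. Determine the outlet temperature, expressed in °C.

Adiabatic, steady state ⇒ Σ ṁᵢCp,ᵢ(T_out − Tᵢ) = 0
Σ ṁᵢCp,ᵢTᵢ = 281×2.24×28.1 + 185×2.24×5.10 = 19801
Σ ṁᵢCp,ᵢ = 281×2.24 + 185×2.24 = 1043.8
T_out = 19801 / 1043.8 = 18.969 °C

T_out = 19.0 °C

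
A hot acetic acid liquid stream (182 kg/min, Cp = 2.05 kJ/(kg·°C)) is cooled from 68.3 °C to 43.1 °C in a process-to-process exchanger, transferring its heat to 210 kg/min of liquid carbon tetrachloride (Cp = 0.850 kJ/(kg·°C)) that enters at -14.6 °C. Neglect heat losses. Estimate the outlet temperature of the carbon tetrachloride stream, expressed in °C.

Heat released by hot stream: Q = 182 × 2.05 × (68.3 − 43.1) = 9402.1 kJ/min
Energy balance on cold side (adiabatic exchanger): Q = ṁ_c·Cp_c·(T_c,out − T_c,in)
T_c,out = -14.6 + 9402.1/(210 × 0.850) = 38.073 °C

T_c,out = 38.1 °C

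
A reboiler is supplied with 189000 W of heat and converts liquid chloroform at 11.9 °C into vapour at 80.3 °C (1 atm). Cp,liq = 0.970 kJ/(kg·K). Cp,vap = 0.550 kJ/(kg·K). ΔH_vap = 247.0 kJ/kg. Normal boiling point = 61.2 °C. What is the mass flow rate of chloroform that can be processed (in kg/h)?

Δh = 0.970×(61.2−11.9) + 247.0 + 0.550×(80.3−61.2) = 305.33 kJ/kg
Q = 189000 W = 189 kJ/s = 680400 kJ/h
ṁ = Q/Δh = 680400 / 305.33 = 2228.4 kg/h

ṁ = 2230 kg/h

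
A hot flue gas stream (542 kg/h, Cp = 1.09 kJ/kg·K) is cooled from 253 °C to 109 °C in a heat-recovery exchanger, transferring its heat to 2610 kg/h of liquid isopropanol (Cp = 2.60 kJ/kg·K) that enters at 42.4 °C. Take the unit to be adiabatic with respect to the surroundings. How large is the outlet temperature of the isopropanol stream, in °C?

Heat released by hot stream: Q = 542 × 1.09 × (253 − 109) = 85072 kJ/h
Energy balance on cold side (adiabatic exchanger): Q = ṁ_c·Cp_c·(T_c,out − T_c,in)
T_c,out = 42.4 + 85072/(2610 × 2.60) = 54.936 °C

T_c,out = 54.9 °C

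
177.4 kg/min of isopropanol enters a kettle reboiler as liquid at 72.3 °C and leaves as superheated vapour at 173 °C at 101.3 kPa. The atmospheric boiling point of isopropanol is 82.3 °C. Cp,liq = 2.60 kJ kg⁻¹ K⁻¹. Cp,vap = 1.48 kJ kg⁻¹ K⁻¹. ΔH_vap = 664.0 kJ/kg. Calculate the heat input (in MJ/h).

liquid 72.3→82.3 °C: 26 kJ/kg
vaporisation at 82.3 °C: 664 kJ/kg
vapour 82.3→173 °C: 134.24 kJ/kg
Δh = 26 + 664 + 134.24 = 824.24 kJ/kg
Q = ṁ·Δh = 177.4 kg/min × 824.24 kJ/kg = 146220 kJ/min
|Q| = 2437 kW = 8773.2 MJ/h

Q = 8770 MJ/h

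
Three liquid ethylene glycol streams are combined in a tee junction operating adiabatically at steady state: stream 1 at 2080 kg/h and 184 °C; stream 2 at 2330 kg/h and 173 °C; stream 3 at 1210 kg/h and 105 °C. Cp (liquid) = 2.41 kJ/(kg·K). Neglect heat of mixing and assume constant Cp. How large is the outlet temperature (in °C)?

No heat crosses the boundary, so H_out = H_in.
Σ ṁᵢCp,ᵢTᵢ = 2080×2.41×184 + 2330×2.41×173 + 1210×2.41×105 = 2.2e+06
Σ ṁᵢCp,ᵢ = 2080×2.41 + 2330×2.41 + 1210×2.41 = 13544
T_out = 2.2e+06 / 13544 = 162.43 °C

T_out = 162 °C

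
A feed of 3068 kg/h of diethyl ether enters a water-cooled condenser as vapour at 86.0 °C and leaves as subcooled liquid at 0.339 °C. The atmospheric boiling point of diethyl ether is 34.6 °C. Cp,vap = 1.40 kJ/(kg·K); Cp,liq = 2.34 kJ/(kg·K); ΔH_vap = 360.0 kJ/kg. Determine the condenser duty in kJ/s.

vapour 86.0→34.6 °C: -71.96 kJ/kg
condensation at 34.6 °C: -360 kJ/kg
liquid 34.6→0.339 °C: -80.171 kJ/kg
Δh = -71.96 + -360 + -80.171 = -512.13 kJ/kg
Q = ṁ·Δh = 3068 kg/h × -512.13 kJ/kg = -1.5712e+06 kJ/h
|Q| = 436.45 kW

Q_c = 436 kJ/s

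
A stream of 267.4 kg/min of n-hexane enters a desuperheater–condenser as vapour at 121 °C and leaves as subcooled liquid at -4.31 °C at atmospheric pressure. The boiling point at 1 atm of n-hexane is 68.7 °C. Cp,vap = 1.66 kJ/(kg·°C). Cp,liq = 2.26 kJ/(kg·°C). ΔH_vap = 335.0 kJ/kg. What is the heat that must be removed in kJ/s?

Q_c = 2620 kJ/s

vapour 121→68.7 °C: -86.818 kJ/kg
condensation at 68.7 °C: -335 kJ/kg
liquid 68.7→-4.31 °C: -165 kJ/kg
Δh = -86.818 + -335 + -165 = -586.82 kJ/kg
Q = ṁ·Δh = 267.4 kg/min × -586.82 kJ/kg = -156920 kJ/min
|Q| = 2615.3 kW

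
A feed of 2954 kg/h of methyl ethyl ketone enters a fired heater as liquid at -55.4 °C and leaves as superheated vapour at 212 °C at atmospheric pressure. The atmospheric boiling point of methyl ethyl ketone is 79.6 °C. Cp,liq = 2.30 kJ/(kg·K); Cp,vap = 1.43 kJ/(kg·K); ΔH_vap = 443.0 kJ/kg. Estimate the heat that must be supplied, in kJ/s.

Q = 774 kJ/s

liquid -55.4→79.6 °C: 310.5 kJ/kg
vaporisation at 79.6 °C: 443 kJ/kg
vapour 79.6→212 °C: 189.33 kJ/kg
Δh = 310.5 + 443 + 189.33 = 942.83 kJ/kg
Q = ṁ·Δh = 2954 kg/h × 942.83 kJ/kg = 2.7851e+06 kJ/h
|Q| = 773.65 kW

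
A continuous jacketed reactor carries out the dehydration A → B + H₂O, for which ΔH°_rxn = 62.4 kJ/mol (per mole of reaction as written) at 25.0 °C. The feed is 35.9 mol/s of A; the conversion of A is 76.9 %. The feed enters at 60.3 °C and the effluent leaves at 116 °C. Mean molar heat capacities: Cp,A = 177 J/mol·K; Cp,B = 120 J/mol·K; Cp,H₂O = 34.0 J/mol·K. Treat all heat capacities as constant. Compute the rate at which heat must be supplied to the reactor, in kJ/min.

Extent of reaction ξ = 0.769 × 35.9 = 27.607 mol/s
Reaction term: ξ·ΔH°_rxn = 27.607 × 62.4 = 1722.7 kJ/s
Sensible, feed 60.3→25 °C: -224.31 kJ/s
Outlet flows (mol/s): A 8.2929, B 27.607, H₂O 27.607
Sensible, products 25→116 °C: 520.46 kJ/s
Q = ΔH = 2018.8 kJ/s = 2018.8 kW
Heat supplied = 121130 kJ/min

Q_in = 121000 kJ/min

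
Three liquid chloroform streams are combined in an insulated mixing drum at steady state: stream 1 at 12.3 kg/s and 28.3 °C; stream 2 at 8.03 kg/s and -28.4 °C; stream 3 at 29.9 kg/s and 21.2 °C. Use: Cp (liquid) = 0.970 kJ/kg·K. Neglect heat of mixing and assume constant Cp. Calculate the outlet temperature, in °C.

Adiabatic, steady state ⇒ Σ ṁᵢCp,ᵢ(T_out − Tᵢ) = 0
Σ ṁᵢCp,ᵢTᵢ = 12.3×0.970×28.3 + 8.03×0.970×-28.4 + 29.9×0.970×21.2 = 731.3
Σ ṁᵢCp,ᵢ = 12.3×0.970 + 8.03×0.970 + 29.9×0.970 = 48.723
T_out = 731.3 / 48.723 = 15.009 °C

T_out = 15.0 °C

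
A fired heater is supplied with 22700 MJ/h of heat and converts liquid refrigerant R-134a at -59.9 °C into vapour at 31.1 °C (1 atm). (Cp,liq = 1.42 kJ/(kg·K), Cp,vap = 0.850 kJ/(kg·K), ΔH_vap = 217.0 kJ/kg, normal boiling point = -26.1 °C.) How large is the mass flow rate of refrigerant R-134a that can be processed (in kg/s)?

ṁ = 20.1 kg/s

Δh = 1.42×(-26.1−-59.9) + 217.0 + 0.850×(31.1−-26.1) = 313.62 kJ/kg
Q = 22700 MJ/h = 6305.6 kJ/s = 6305.6 kJ/s
ṁ = Q/Δh = 6305.6 / 313.62 = 20.106 kg/s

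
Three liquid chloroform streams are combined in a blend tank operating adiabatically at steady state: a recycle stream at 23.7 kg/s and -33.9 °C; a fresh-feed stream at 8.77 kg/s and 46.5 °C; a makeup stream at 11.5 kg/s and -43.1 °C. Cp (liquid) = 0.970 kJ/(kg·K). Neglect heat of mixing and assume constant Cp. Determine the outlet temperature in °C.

Energy balance with Q = 0: Σ ṁᵢCp,ᵢ(T_out − Tᵢ) = 0
T_out = Σ ṁᵢCp,ᵢTᵢ / Σ ṁᵢCp,ᵢ
      = -864.54 / 42.651 = -20.27 °C

T_out = -20.3 °C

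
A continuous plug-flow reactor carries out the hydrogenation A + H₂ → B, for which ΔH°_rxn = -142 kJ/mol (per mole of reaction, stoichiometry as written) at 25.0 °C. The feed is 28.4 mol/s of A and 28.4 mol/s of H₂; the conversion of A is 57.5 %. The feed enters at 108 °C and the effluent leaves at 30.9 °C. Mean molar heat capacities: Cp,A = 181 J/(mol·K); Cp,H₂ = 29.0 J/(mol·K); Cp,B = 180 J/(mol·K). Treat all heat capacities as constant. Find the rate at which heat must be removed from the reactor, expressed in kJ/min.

Q_out = 167000 kJ/min

Extent of reaction ξ = 0.575 × 28.4 = 16.33 mol/s
Reaction term: ξ·ΔH°_rxn = 16.33 × -142 = -2318.9 kJ/s
Sensible, feed 108→25 °C: -495.01 kJ/s
Outlet flows (mol/s): A 12.07, H₂ 12.07, B 16.33
Sensible, products 25→30.9 °C: 32.297 kJ/s
Q = ΔH = -2781.6 kJ/s = -2781.6 kW
Heat removed = 166890 kJ/min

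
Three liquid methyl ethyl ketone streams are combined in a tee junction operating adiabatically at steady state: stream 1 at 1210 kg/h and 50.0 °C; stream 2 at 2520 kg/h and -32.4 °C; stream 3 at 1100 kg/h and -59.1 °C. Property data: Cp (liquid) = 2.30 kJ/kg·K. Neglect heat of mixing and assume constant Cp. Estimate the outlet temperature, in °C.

Energy balance with Q = 0: Σ ṁᵢCp,ᵢ(T_out − Tᵢ) = 0
T_out = Σ ṁᵢCp,ᵢTᵢ / Σ ṁᵢCp,ᵢ
      = -198160 / 11109 = -17.838 °C

T_out = -17.8 °C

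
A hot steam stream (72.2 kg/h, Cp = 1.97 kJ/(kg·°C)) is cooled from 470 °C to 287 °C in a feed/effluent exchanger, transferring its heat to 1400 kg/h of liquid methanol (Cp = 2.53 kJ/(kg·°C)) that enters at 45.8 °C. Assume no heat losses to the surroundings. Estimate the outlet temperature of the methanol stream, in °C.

Heat released by hot stream: Q = 72.2 × 1.97 × (470 − 287) = 26029 kJ/h
Energy balance on cold side (adiabatic exchanger): Q = ṁ_c·Cp_c·(T_c,out − T_c,in)
T_c,out = 45.8 + 26029/(1400 × 2.53) = 53.149 °C

T_c,out = 53.1 °C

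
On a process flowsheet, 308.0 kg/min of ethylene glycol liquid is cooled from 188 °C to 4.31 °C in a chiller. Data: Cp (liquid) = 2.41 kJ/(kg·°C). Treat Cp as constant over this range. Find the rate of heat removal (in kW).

Q = ṁ·Cp·ΔT = 308.0 × 2.41 × (4.31 − 188) = -136350 kJ/min
Converting: 136350 / 60 s = 2272.5 kW

Q_c = 2270 kW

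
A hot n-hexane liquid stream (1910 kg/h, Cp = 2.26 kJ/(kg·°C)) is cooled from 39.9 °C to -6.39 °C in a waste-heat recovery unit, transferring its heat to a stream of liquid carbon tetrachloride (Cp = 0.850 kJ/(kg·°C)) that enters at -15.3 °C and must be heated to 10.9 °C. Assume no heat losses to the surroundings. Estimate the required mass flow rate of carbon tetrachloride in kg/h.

ṁ_c = 8970 kg/h

Heat released by hot stream: Q = 1910 × 2.26 × (39.9 − -6.39) = 199820 kJ/h
Energy balance on cold side (adiabatic exchanger): Q = ṁ_c·Cp_c·(T_c,out − T_c,in)
ṁ_c = 199820 / [0.850 × (10.9 − -15.3)] = 8972.4 kg/h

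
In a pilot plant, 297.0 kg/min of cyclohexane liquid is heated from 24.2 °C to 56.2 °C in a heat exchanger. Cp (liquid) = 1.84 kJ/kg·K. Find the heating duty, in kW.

Q = 291 kW

Q = ṁ·Cp·ΔT = 297.0 × 1.84 × (56.2 − 24.2) = 17487 kJ/min
Converting: 17487 / 60 s = 291.46 kW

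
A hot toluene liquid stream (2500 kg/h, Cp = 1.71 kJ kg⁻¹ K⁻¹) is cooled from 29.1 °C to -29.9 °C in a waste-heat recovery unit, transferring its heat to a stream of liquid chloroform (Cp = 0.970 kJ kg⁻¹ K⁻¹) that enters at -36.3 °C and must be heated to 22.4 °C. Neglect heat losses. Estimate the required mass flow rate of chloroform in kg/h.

Heat released by hot stream: Q = 2500 × 1.71 × (29.1 − -29.9) = 252220 kJ/h
Energy balance on cold side (adiabatic exchanger): Q = ṁ_c·Cp_c·(T_c,out − T_c,in)
ṁ_c = 252220 / [0.970 × (22.4 − -36.3)] = 4429.7 kg/h

ṁ_c = 4430 kg/h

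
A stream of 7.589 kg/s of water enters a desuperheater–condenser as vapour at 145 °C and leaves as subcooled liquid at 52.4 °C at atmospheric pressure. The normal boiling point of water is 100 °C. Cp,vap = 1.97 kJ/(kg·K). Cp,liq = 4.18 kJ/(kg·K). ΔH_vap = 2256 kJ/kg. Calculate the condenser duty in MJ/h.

vapour 145→100 °C: -88.65 kJ/kg
condensation at 100 °C: -2256 kJ/kg
liquid 100→52.4 °C: -198.97 kJ/kg
Δh = -88.65 + -2256 + -198.97 = -2543.6 kJ/kg
Q = ṁ·Δh = 7.589 kg/s × -2543.6 kJ/kg = -19304 kJ/s
|Q| = 19304 kW = 69493 MJ/h

Q_c = 69500 MJ/h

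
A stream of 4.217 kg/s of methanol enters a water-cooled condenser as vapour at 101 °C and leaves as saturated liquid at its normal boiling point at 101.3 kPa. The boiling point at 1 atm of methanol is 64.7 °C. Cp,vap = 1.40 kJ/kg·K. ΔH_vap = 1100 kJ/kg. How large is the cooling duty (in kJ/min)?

vapour 101→64.7 °C: -50.82 kJ/kg
condensation at 64.7 °C: -1100 kJ/kg
Δh = -50.82 + -1100 = -1150.8 kJ/kg
Q = ṁ·Δh = 4.217 kg/s × -1150.8 kJ/kg = -4853 kJ/s
|Q| = 4853 kW = 291180 kJ/min

Q_c = 291000 kJ/min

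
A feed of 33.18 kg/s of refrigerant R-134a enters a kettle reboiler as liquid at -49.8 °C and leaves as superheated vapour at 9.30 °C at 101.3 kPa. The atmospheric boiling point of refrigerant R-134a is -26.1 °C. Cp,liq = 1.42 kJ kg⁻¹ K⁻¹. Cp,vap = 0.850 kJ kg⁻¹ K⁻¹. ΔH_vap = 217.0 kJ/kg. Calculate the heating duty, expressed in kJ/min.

Q = 559000 kJ/min

liquid -49.8→-26.1 °C: 33.654 kJ/kg
vaporisation at -26.1 °C: 217 kJ/kg
vapour -26.1→9.30 °C: 30.09 kJ/kg
Δh = 33.654 + 217 + 30.09 = 280.74 kJ/kg
Q = ṁ·Δh = 33.18 kg/s × 280.74 kJ/kg = 9315.1 kJ/s
|Q| = 9315.1 kW = 558910 kJ/min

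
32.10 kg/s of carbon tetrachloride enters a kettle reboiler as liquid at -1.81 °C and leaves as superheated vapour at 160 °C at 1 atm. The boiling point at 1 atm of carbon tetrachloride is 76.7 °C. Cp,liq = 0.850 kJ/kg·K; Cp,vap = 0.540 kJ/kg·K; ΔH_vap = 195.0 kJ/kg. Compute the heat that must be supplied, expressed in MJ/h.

liquid -1.81→76.7 °C: 66.734 kJ/kg
vaporisation at 76.7 °C: 195 kJ/kg
vapour 76.7→160 °C: 44.982 kJ/kg
Δh = 66.734 + 195 + 44.982 = 306.72 kJ/kg
Q = ṁ·Δh = 32.10 kg/s × 306.72 kJ/kg = 9845.6 kJ/s
|Q| = 9845.6 kW = 35444 MJ/h

Q = 35400 MJ/h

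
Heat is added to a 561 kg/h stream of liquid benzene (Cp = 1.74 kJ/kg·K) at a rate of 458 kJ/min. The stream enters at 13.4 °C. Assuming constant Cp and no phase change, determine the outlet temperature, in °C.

T_out = 41.6 °C

Q = 458 kJ/min = 27480 kJ/h
ΔT = Q/(ṁ·Cp) = 27480/(561×1.74) = 28.152 K
T_out = 13.4 + 28.152 = 41.552 °C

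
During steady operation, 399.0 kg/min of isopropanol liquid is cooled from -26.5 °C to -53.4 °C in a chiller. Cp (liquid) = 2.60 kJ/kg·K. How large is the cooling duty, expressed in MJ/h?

Q = ṁ·Cp·ΔT = 399.0 × 2.60 × (-53.4 − -26.5) = -27906 kJ/min
Converting: 27906 / 60 s = 465.1 kW
Cooling duty = 1674.4 MJ/h

Q_c = 1670 MJ/h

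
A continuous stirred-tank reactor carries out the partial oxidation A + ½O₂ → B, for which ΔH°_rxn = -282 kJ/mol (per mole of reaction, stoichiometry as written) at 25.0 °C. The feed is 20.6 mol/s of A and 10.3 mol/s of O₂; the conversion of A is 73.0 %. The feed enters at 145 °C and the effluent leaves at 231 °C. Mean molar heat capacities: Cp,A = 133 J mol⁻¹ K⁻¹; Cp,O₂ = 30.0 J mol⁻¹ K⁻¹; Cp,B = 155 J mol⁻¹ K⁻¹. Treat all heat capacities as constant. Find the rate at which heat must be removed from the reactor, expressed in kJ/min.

Extent of reaction ξ = 0.730 × 20.6 = 15.038 mol/s
Reaction term: ξ·ΔH°_rxn = 15.038 × -282 = -4240.7 kJ/s
Sensible, feed 145→25 °C: -365.86 kJ/s
Outlet flows (mol/s): A 5.562, O₂ 2.781, B 15.038
Sensible, products 25→231 °C: 649.74 kJ/s
Q = ΔH = -3956.8 kJ/s = -3956.8 kW
Heat removed = 237410 kJ/min

Q_out = 237000 kJ/min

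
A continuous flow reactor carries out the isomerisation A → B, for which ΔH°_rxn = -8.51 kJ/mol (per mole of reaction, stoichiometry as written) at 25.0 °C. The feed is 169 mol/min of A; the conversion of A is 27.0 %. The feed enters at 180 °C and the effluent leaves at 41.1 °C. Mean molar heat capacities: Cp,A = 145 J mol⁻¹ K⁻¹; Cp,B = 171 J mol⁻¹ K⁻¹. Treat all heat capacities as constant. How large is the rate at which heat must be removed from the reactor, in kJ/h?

Q_out = 226000 kJ/h

Extent of reaction ξ = 0.270 × 169 = 45.63 mol/min
Reaction term: ξ·ΔH°_rxn = 45.63 × -8.51 = -388.31 kJ/min
Sensible, feed 180→25 °C: -3798.3 kJ/min
Outlet flows (mol/min): A 123.37, B 45.63
Sensible, products 25→41.1 °C: 413.63 kJ/min
Q = ΔH = -3773 kJ/min = -62.883 kW
Heat removed = 226380 kJ/h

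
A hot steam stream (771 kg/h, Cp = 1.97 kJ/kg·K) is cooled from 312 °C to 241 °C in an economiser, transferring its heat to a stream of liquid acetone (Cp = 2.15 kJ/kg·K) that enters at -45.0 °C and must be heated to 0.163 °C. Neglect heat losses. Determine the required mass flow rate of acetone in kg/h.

ṁ_c = 1110 kg/h

Heat released by hot stream: Q = 771 × 1.97 × (312 − 241) = 107840 kJ/h
Energy balance on cold side (adiabatic exchanger): Q = ṁ_c·Cp_c·(T_c,out − T_c,in)
ṁ_c = 107840 / [2.15 × (0.163 − -45.0)] = 1110.6 kg/h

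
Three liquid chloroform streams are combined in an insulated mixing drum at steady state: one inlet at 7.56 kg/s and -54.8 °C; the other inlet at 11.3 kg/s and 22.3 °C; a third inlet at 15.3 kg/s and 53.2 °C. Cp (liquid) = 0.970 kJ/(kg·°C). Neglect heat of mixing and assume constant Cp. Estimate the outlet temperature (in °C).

No heat crosses the boundary, so H_out = H_in.
Σ ṁᵢCp,ᵢTᵢ = 7.56×0.970×-54.8 + 11.3×0.970×22.3 + 15.3×0.970×53.2 = 632.11
Σ ṁᵢCp,ᵢ = 7.56×0.970 + 11.3×0.970 + 15.3×0.970 = 33.135
T_out = 632.11 / 33.135 = 19.077 °C

T_out = 19.1 °C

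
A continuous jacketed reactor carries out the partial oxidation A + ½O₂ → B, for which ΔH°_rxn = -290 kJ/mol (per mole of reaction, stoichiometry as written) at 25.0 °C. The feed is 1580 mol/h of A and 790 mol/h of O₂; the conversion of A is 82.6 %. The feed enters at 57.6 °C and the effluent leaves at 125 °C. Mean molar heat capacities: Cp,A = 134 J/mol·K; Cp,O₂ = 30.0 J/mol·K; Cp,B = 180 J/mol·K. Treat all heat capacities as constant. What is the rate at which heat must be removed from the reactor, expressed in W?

Q_out = 99600 W

Extent of reaction ξ = 0.826 × 1580 = 1305.1 mol/h
Reaction term: ξ·ΔH°_rxn = 1305.1 × -290 = -378470 kJ/h
Sensible, feed 57.6→25 °C: -7674.7 kJ/h
Outlet flows (mol/h): A 274.92, O₂ 137.46, B 1305.1
Sensible, products 25→125 °C: 27588 kJ/h
Q = ΔH = -358560 kJ/h = -99.6 kW
Heat removed = 99600 W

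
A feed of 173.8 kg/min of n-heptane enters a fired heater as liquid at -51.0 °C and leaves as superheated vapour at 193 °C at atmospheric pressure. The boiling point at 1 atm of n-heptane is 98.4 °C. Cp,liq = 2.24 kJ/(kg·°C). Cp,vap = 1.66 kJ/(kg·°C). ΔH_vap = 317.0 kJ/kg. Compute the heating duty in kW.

Q = 2340 kW

liquid -51.0→98.4 °C: 334.66 kJ/kg
vaporisation at 98.4 °C: 317 kJ/kg
vapour 98.4→193 °C: 157.04 kJ/kg
Δh = 334.66 + 317 + 157.04 = 808.69 kJ/kg
Q = ṁ·Δh = 173.8 kg/min × 808.69 kJ/kg = 140550 kJ/min
|Q| = 2342.5 kW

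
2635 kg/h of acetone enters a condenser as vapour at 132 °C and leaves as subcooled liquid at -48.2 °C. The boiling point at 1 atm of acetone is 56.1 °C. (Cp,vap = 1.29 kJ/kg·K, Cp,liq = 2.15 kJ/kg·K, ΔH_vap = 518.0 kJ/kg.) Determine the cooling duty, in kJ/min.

vapour 132→56.1 °C: -97.911 kJ/kg
condensation at 56.1 °C: -518 kJ/kg
liquid 56.1→-48.2 °C: -224.25 kJ/kg
Δh = -97.911 + -518 + -224.25 = -840.16 kJ/kg
Q = ṁ·Δh = 2635 kg/h × -840.16 kJ/kg = -2.2138e+06 kJ/h
|Q| = 614.95 kW = 36897 kJ/min

Q_c = 36900 kJ/min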